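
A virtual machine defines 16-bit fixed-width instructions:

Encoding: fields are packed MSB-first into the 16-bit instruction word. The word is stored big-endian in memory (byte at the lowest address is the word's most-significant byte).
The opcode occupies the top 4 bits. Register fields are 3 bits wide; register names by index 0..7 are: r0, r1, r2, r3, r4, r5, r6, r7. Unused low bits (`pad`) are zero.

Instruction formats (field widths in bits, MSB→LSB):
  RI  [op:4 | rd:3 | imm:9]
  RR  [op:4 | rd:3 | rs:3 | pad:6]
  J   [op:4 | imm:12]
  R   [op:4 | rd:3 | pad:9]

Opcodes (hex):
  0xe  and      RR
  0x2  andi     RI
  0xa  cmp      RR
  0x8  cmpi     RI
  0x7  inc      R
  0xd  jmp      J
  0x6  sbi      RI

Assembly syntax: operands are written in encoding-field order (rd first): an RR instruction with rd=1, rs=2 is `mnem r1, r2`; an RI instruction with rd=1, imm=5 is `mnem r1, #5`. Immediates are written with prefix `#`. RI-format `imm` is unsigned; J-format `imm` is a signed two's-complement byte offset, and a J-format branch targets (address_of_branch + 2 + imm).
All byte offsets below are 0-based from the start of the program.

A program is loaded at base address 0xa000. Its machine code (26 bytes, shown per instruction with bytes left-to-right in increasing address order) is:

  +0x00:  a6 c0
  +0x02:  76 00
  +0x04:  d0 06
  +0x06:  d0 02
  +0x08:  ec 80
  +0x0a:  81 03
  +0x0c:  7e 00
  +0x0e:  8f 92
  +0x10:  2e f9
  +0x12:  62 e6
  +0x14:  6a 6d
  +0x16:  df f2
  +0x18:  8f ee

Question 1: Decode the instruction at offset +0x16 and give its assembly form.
jmp #-14

+0x16: df f2 ⇒ word 0xdff2 (big)
  op=0xdff2>>12=0xd ⇒ jmp (J)
  imm: (w>>0)&0xfff=0xff2 (s12→-14) → #-14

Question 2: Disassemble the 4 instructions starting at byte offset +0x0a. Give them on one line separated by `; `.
off 0x0a: read 81 03 as big → 0x8103
  top 4b → 0x8 → cmpi [RI]
  [11:9] rd=0 = r0
  [8:0] imm=259 = #259
off 0x0c: read 7e 00 as big → 0x7e00
  top 4b → 0x7 → inc [R]
  [11:9] rd=7 = r7
off 0x0e: read 8f 92 as big → 0x8f92
  top 4b → 0x8 → cmpi [RI]
  [11:9] rd=7 = r7
  [8:0] imm=402 = #402
off 0x10: read 2e f9 as big → 0x2ef9
  top 4b → 0x2 → andi [RI]
  [11:9] rd=7 = r7
  [8:0] imm=249 = #249

cmpi r0, #259; inc r7; cmpi r7, #402; andi r7, #249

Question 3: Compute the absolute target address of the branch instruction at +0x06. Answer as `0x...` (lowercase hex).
+0x06: d0 02 ⇒ word 0xd002 (big)
  top 4b → 0xd → jmp [J]
  imm: (w>>0)&0xfff=0x2 → #2
  target = base 0xa000 + off 0x06 + 2 + imm 2 = 0xa00a

0xa00a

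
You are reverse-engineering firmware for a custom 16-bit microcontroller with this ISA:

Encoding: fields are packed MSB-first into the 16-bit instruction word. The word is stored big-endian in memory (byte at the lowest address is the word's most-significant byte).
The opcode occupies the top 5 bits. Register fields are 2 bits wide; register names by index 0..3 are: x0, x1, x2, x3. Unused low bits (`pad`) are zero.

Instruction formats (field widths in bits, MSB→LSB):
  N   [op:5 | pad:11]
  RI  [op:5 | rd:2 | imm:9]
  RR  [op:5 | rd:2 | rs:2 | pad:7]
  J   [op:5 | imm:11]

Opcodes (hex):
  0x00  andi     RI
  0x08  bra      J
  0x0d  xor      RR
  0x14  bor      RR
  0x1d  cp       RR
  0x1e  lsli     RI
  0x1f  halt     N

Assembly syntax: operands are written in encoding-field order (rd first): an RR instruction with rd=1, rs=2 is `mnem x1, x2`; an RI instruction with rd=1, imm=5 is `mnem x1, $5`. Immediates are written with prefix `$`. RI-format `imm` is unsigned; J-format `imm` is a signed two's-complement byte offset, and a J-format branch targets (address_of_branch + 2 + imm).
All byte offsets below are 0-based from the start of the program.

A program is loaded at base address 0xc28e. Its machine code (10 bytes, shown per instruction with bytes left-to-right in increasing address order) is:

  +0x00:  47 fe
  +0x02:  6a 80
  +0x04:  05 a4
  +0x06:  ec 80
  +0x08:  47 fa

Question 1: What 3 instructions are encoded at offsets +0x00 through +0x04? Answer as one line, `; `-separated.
+0x00: 47 fe ⇒ word 0x47fe (big)
  top 5b → 0x8 → bra [J]
  [10:0] imm=2046 (s11→-2) = $-2
+0x02: 6a 80 ⇒ word 0x6a80 (big)
  top 5b → 0xd → xor [RR]
  [10:9] rd=1 = x1
  [8:7] rs=1 = x1
+0x04: 05 a4 ⇒ word 0x05a4 (big)
  top 5b → 0x0 → andi [RI]
  [10:9] rd=2 = x2
  [8:0] imm=420 = $420

bra $-2; xor x1, x1; andi x2, $420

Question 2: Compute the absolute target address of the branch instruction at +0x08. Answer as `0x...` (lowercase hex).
+0x08: 47 fa ⇒ word 0x47fa (big)
  top 5b → 0x8 → bra [J]
  [10:0] imm=2042 (s11→-6) = $-6
  target = base 0xc28e + off 0x08 + 2 + imm -6 = 0xc292

0xc292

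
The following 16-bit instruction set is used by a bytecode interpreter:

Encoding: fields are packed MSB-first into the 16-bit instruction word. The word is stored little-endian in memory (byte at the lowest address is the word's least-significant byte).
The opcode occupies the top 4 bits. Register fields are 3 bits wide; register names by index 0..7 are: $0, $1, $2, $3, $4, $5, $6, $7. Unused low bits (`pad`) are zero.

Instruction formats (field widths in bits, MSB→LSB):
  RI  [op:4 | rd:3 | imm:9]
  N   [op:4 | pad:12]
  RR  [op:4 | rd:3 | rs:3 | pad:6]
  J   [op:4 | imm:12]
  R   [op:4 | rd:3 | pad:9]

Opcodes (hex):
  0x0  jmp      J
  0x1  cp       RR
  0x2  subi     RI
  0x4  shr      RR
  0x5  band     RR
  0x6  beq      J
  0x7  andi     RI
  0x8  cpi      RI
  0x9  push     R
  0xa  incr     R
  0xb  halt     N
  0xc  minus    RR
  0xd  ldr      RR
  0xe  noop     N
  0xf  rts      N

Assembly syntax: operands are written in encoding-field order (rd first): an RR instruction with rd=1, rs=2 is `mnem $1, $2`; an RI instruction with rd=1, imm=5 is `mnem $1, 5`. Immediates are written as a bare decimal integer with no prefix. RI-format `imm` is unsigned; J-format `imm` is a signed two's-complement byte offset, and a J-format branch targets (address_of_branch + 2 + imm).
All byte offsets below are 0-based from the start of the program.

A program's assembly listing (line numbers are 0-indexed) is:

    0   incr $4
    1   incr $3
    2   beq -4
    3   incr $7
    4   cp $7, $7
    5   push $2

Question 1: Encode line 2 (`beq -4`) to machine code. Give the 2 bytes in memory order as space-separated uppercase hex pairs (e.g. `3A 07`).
FC 6F

L2: beq op=0x6:4|imm=-4:12 ⇒ 0x6ffc ⇒ little fc 6f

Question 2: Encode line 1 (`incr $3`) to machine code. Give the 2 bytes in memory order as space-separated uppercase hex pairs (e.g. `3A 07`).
00 A6

line 1 (incr): pack op=0xa:4|rd=3:3|pad=0:9 = 0xa600; little→ 00 a6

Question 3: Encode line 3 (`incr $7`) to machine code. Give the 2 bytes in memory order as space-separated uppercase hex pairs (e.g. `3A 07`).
00 AE

3. incr fields op=0xa:4|rd=7:3|pad=0:9 → word ae00h → 00 ae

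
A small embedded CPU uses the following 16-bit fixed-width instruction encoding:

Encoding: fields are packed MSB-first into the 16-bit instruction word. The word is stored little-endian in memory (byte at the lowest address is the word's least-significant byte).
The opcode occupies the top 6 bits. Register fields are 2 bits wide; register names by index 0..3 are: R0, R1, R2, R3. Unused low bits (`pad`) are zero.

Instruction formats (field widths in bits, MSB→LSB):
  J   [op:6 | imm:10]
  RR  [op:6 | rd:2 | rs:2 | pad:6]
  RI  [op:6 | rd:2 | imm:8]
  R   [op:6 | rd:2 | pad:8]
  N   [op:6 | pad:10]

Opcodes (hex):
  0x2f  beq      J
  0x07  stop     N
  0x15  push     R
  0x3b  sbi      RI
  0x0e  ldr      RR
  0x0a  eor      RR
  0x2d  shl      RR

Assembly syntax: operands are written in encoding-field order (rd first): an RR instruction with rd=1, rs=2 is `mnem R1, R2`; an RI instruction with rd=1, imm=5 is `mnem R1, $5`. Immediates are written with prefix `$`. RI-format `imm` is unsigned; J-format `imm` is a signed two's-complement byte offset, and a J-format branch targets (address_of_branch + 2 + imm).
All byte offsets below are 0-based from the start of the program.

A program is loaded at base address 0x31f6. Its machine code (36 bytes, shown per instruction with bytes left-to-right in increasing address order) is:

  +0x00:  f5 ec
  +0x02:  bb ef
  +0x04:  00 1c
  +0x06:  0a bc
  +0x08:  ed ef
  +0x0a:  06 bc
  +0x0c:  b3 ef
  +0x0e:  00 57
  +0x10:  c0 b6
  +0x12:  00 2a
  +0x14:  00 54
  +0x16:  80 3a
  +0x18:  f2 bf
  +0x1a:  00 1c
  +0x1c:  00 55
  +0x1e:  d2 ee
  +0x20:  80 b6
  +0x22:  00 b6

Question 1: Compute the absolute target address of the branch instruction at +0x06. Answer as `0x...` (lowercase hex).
0x3208

[06] 0a bc → 0xbc0a
  opcode bits[15:10]=0x2f: beq/J
  [9:0] imm=10 = $10
  target = base 0x31f6 + off 0x06 + 2 + imm 10 = 0x3208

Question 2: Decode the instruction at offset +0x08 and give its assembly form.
sbi R3, $237

+0x08: ed ef ⇒ word 0xefed (little)
  top 6b → 0x3b → sbi [RI]
  [9:8] rd=3 = R3
  [7:0] imm=237 = $237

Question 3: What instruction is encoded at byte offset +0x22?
@+22  little-endian(00 b6) = 0xb600
  op=0xb600>>10=0x2d ⇒ shl (RR)
  rd: (w>>8)&0x3=0x2 → R2
  rs: (w>>6)&0x3=0x0 → R0

shl R2, R0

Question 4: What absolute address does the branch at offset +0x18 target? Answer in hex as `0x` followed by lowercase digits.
@+18  little-endian(f2 bf) = 0xbff2
  op=0xbff2>>10=0x2f ⇒ beq (J)
  imm: (w>>0)&0x3ff=0x3f2 (s10→-14) → $-14
  target = base 0x31f6 + off 0x18 + 2 + imm -14 = 0x3202

0x3202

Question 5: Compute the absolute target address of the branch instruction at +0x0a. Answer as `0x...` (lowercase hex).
+0x0a: 06 bc ⇒ word 0xbc06 (little)
  op=0xbc06>>10=0x2f ⇒ beq (J)
  [9:0] imm=6 = $6
  target = base 0x31f6 + off 0x0a + 2 + imm 6 = 0x3208

0x3208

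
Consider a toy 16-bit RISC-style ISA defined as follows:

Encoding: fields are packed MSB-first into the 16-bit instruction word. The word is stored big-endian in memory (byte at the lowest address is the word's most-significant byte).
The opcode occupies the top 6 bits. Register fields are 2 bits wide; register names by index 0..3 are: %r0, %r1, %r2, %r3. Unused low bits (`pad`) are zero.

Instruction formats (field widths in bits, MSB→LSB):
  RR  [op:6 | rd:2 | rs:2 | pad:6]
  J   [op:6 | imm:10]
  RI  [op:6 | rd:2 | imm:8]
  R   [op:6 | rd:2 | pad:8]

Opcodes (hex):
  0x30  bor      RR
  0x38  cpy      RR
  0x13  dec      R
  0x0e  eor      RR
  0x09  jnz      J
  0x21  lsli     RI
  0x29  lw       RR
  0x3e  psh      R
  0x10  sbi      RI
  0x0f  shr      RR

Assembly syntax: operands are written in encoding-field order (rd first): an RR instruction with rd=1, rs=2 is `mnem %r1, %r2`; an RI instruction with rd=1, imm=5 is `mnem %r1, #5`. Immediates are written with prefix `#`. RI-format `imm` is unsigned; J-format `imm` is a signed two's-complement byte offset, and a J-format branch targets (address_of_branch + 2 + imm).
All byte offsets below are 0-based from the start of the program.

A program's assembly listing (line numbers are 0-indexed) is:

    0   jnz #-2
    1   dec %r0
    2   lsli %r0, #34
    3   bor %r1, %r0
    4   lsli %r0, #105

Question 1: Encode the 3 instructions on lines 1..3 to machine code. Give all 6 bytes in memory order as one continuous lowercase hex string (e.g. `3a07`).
4c008422c100

1. dec fields op=0x13:6|rd=0:2|pad=0:8 → word 4c00h → 4c 00
2. lsli fields op=0x21:6|rd=0:2|imm=34:8 → word 8422h → 84 22
3. bor fields op=0x30:6|rd=1:2|rs=0:2|pad=0:6 → word c100h → c1 00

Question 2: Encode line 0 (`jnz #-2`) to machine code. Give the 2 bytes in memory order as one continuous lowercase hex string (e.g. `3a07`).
0. jnz fields op=0x9:6|imm=-2:10 → word 27feh → 27 fe

27fe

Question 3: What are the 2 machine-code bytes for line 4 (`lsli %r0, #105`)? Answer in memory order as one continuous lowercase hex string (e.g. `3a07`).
line 4 (lsli): pack op=0x21:6|rd=0:2|imm=105:8 = 0x8469; big→ 84 69

8469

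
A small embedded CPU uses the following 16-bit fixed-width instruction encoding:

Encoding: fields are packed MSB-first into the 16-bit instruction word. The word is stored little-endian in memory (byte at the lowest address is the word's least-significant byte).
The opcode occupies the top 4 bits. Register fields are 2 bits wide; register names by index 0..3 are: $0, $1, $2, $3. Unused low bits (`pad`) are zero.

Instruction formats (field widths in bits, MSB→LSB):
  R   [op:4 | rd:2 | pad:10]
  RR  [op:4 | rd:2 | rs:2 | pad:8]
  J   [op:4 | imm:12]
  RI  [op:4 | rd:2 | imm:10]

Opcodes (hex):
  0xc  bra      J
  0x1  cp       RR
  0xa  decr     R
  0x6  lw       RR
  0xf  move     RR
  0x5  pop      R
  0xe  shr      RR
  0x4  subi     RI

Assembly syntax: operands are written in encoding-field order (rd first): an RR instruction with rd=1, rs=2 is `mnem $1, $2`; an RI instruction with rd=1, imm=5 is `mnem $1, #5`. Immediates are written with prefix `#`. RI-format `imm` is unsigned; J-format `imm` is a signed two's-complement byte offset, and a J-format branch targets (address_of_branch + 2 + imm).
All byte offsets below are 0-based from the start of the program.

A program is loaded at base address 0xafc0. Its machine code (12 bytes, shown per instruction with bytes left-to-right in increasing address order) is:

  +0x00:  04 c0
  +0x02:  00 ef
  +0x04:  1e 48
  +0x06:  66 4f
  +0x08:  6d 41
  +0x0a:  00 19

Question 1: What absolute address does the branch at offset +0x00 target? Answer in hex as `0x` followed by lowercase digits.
[00] 04 c0 → 0xc004
  op=0xc004>>12=0xc ⇒ bra (J)
  [11:0] imm=4 = #4
  target = base 0xafc0 + off 0x00 + 2 + imm 4 = 0xafc6

0xafc6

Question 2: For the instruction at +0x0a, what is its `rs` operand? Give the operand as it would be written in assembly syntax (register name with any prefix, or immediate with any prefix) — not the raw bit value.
+0x0a: 00 19 ⇒ word 0x1900 (little)
  top 4b → 0x1 → cp [RR]
  rd: (w>>10)&0x3=0x2 → $2
  rs: (w>>8)&0x3=0x1 → $1

$1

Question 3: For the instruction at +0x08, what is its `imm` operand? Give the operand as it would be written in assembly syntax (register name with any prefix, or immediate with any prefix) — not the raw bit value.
[08] 6d 41 → 0x416d
  op=0x416d>>12=0x4 ⇒ subi (RI)
  [11:10] rd=0 = $0
  [9:0] imm=365 = #365

#365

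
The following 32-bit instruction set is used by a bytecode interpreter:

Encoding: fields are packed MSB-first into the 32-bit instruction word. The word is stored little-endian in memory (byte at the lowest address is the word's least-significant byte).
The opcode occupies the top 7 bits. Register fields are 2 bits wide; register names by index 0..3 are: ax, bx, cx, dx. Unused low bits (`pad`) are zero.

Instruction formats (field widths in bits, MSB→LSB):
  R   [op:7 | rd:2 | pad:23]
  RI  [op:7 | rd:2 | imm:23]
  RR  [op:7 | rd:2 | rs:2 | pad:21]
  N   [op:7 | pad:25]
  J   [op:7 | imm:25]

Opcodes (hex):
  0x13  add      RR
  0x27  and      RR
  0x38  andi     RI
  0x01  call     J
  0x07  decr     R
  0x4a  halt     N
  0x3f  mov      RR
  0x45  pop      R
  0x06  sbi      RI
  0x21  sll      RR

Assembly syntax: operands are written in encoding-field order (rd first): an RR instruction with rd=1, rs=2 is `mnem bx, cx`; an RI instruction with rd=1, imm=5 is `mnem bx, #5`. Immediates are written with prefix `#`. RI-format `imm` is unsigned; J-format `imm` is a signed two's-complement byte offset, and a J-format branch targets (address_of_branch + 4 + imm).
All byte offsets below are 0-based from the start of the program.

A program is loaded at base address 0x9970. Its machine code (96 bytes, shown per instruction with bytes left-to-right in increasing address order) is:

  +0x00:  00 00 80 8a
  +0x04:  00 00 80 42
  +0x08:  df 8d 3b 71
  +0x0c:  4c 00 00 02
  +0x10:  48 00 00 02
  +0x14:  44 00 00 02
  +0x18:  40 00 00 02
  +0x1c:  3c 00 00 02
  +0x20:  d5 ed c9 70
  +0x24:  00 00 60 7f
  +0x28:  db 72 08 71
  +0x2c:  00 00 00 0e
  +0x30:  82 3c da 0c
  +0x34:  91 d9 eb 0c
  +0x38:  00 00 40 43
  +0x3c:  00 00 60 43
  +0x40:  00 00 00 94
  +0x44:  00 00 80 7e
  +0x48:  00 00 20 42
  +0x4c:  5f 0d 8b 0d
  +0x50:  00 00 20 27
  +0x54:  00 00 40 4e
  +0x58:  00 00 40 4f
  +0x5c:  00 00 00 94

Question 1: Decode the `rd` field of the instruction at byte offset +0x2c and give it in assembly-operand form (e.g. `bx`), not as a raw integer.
+0x2c: 00 00 00 0e ⇒ word 0x0e000000 (little)
  op=0x0e000000>>25=0x7 ⇒ decr (R)
  [24:23] rd=0 = ax

ax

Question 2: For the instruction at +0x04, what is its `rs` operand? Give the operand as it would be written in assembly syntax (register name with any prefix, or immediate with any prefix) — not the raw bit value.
[04] 00 00 80 42 → 0x42800000
  op=0x42800000>>25=0x21 ⇒ sll (RR)
  rd@[24:23]=0x1 ⇒ bx
  rs@[22:21]=0x0 ⇒ ax

ax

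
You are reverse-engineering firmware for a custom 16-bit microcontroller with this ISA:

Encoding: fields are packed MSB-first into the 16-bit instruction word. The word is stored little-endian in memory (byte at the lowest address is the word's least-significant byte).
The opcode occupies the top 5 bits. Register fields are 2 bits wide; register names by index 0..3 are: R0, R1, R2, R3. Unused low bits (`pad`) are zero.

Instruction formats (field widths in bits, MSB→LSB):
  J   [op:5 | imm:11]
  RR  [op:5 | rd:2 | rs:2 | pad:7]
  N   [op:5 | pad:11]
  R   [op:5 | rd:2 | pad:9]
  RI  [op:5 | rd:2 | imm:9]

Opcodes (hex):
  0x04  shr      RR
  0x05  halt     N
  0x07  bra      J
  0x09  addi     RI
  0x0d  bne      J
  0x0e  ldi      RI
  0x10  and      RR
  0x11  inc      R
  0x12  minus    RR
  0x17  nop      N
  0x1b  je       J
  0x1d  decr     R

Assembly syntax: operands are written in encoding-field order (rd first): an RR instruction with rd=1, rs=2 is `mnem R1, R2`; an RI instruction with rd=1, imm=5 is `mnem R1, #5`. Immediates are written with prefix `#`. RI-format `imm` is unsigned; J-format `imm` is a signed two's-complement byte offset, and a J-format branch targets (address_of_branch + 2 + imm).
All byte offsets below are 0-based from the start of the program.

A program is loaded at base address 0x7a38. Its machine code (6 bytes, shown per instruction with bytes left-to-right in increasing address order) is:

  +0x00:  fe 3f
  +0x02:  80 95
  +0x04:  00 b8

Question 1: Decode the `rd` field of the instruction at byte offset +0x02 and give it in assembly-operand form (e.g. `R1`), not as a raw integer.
R2

off 0x02: read 80 95 as little → 0x9580
  op=0x9580>>11=0x12 ⇒ minus (RR)
  [10:9] rd=2 = R2
  [8:7] rs=3 = R3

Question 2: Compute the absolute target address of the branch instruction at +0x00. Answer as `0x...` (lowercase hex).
0x7a38

[00] fe 3f → 0x3ffe
  op=0x3ffe>>11=0x7 ⇒ bra (J)
  [10:0] imm=2046 (s11→-2) = #-2
  target = base 0x7a38 + off 0x00 + 2 + imm -2 = 0x7a38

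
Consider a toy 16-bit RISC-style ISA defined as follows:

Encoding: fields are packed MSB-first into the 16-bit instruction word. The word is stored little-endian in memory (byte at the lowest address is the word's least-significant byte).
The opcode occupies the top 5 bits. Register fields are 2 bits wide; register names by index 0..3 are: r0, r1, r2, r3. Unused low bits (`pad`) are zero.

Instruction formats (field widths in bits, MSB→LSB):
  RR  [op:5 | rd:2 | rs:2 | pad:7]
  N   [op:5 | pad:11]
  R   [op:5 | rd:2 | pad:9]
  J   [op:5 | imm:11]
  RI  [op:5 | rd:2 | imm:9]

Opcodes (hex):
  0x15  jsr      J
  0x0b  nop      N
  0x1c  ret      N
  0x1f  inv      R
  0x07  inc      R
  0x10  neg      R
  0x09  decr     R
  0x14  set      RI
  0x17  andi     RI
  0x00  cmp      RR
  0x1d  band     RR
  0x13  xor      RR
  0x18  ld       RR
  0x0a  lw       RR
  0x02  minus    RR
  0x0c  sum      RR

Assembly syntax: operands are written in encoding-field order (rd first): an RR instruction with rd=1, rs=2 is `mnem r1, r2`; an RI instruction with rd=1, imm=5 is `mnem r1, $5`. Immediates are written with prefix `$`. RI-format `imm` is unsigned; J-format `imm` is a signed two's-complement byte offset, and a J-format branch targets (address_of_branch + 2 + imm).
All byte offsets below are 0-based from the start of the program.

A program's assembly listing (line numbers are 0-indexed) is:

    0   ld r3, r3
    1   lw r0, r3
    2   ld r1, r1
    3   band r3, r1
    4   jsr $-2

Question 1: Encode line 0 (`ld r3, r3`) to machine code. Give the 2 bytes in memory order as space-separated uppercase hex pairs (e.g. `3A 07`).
80 C7

0. ld fields op=0x18:5|rd=3:2|rs=3:2|pad=0:7 → word c780h → 80 c7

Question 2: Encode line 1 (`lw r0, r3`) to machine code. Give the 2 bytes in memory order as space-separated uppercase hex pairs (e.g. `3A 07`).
line 1 (lw): pack op=0xa:5|rd=0:2|rs=3:2|pad=0:7 = 0x5180; little→ 80 51

80 51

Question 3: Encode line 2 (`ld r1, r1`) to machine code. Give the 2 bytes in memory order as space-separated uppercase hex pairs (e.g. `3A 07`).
line 2 (ld): pack op=0x18:5|rd=1:2|rs=1:2|pad=0:7 = 0xc280; little→ 80 c2

80 C2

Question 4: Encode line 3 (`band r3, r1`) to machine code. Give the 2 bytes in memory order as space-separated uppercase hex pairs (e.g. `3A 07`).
line 3 (band): pack op=0x1d:5|rd=3:2|rs=1:2|pad=0:7 = 0xee80; little→ 80 ee

80 EE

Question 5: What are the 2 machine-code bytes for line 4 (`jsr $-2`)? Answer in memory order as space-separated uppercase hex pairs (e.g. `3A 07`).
FE AF

4. jsr fields op=0x15:5|imm=-2:11 → word affeh → fe af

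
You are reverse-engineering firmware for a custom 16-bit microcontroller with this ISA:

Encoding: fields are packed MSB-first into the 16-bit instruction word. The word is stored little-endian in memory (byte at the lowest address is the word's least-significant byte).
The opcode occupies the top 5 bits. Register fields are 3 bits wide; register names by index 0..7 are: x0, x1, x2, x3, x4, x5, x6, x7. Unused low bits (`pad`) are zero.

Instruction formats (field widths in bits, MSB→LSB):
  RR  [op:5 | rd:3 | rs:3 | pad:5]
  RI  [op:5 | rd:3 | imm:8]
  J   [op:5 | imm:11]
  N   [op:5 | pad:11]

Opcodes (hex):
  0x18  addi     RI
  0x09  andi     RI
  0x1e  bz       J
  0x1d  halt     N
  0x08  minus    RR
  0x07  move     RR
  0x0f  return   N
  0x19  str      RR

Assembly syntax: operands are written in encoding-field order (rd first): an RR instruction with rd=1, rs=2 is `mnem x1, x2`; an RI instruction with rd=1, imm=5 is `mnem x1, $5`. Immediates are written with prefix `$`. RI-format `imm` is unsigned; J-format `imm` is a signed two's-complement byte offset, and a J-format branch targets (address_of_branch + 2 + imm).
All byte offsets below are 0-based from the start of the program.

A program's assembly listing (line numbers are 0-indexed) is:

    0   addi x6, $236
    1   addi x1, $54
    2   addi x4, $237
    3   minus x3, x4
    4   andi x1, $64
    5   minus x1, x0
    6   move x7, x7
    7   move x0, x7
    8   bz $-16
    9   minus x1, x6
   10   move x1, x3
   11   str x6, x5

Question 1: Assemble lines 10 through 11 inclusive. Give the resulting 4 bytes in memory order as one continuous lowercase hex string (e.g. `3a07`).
6039a0ce

10. move fields op=0x7:5|rd=1:3|rs=3:3|pad=0:5 → word 3960h → 60 39
11. str fields op=0x19:5|rd=6:3|rs=5:3|pad=0:5 → word cea0h → a0 ce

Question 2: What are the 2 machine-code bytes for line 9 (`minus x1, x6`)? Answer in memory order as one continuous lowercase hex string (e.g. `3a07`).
L9: minus op=0x8:5|rd=1:3|rs=6:3|pad=0:5 ⇒ 0x41c0 ⇒ little c0 41

c041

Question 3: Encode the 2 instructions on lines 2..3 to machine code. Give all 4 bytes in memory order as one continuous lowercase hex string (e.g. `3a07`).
2. addi fields op=0x18:5|rd=4:3|imm=237:8 → word c4edh → ed c4
3. minus fields op=0x8:5|rd=3:3|rs=4:3|pad=0:5 → word 4380h → 80 43

edc48043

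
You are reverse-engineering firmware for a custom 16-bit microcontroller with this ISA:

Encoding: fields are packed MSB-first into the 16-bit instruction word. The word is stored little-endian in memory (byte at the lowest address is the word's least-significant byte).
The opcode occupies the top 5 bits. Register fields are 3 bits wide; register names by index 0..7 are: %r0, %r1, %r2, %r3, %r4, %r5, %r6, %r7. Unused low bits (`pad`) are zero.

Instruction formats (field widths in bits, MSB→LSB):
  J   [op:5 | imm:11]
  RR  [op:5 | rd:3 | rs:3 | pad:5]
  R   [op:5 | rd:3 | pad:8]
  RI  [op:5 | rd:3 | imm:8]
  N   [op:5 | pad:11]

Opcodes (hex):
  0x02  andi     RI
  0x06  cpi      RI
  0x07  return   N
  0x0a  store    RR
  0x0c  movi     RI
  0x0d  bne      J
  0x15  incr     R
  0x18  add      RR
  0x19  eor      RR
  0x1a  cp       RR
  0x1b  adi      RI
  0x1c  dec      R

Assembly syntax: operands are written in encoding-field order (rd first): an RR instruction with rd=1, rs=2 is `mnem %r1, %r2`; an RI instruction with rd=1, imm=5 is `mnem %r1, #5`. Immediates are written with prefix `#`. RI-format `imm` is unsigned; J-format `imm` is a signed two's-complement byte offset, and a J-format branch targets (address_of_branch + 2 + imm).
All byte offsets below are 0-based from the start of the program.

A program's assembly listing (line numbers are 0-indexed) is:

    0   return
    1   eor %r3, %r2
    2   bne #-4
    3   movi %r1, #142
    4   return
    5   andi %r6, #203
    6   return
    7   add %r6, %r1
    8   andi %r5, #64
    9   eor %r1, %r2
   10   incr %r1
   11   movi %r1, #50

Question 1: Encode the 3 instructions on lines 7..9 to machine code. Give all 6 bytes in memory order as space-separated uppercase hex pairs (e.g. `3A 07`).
L7: add op=0x18:5|rd=6:3|rs=1:3|pad=0:5 ⇒ 0xc620 ⇒ little 20 c6
L8: andi op=0x2:5|rd=5:3|imm=64:8 ⇒ 0x1540 ⇒ little 40 15
L9: eor op=0x19:5|rd=1:3|rs=2:3|pad=0:5 ⇒ 0xc940 ⇒ little 40 c9

20 C6 40 15 40 C9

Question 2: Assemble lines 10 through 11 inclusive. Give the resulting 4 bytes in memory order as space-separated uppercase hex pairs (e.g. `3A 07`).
L10: incr op=0x15:5|rd=1:3|pad=0:8 ⇒ 0xa900 ⇒ little 00 a9
L11: movi op=0xc:5|rd=1:3|imm=50:8 ⇒ 0x6132 ⇒ little 32 61

00 A9 32 61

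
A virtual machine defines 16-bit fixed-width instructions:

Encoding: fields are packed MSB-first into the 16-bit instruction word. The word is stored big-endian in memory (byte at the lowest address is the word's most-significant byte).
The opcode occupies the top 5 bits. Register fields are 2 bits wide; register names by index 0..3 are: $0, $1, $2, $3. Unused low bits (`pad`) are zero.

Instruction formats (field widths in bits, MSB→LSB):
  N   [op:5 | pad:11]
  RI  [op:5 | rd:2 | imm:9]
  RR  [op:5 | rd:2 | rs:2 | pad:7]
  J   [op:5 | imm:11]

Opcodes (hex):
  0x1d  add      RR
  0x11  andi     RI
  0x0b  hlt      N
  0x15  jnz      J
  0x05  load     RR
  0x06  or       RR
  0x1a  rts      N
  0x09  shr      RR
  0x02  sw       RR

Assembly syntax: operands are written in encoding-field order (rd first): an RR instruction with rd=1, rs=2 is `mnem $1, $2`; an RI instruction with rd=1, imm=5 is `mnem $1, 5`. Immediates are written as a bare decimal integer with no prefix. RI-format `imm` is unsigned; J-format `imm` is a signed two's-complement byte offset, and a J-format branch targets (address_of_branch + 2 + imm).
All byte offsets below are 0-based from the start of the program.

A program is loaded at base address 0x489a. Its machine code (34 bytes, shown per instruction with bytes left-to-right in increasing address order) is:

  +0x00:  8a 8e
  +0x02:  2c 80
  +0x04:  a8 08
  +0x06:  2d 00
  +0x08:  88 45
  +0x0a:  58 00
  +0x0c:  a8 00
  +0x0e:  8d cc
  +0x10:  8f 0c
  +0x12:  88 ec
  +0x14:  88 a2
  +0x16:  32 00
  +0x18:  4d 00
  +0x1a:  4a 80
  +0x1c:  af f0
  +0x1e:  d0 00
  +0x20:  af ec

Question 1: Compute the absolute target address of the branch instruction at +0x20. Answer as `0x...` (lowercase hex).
0x48a8

@+20  big-endian(af ec) = 0xafec
  op=0xafec>>11=0x15 ⇒ jnz (J)
  imm: (w>>0)&0x7ff=0x7ec (s11→-20) → -20
  target = base 0x489a + off 0x20 + 2 + imm -20 = 0x48a8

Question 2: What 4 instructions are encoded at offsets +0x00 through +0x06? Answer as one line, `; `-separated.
off 0x00: read 8a 8e as big → 0x8a8e
  top 5b → 0x11 → andi [RI]
  rd: (w>>9)&0x3=0x1 → $1
  imm: (w>>0)&0x1ff=0x8e → 142
off 0x02: read 2c 80 as big → 0x2c80
  top 5b → 0x5 → load [RR]
  rd: (w>>9)&0x3=0x2 → $2
  rs: (w>>7)&0x3=0x1 → $1
off 0x04: read a8 08 as big → 0xa808
  top 5b → 0x15 → jnz [J]
  imm: (w>>0)&0x7ff=0x8 → 8
off 0x06: read 2d 00 as big → 0x2d00
  top 5b → 0x5 → load [RR]
  rd: (w>>9)&0x3=0x2 → $2
  rs: (w>>7)&0x3=0x2 → $2

andi $1, 142; load $2, $1; jnz 8; load $2, $2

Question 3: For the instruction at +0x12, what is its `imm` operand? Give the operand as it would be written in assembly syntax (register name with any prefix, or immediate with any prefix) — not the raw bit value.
[12] 88 ec → 0x88ec
  op=0x88ec>>11=0x11 ⇒ andi (RI)
  rd@[10:9]=0x0 ⇒ $0
  imm@[8:0]=0xec ⇒ 236

236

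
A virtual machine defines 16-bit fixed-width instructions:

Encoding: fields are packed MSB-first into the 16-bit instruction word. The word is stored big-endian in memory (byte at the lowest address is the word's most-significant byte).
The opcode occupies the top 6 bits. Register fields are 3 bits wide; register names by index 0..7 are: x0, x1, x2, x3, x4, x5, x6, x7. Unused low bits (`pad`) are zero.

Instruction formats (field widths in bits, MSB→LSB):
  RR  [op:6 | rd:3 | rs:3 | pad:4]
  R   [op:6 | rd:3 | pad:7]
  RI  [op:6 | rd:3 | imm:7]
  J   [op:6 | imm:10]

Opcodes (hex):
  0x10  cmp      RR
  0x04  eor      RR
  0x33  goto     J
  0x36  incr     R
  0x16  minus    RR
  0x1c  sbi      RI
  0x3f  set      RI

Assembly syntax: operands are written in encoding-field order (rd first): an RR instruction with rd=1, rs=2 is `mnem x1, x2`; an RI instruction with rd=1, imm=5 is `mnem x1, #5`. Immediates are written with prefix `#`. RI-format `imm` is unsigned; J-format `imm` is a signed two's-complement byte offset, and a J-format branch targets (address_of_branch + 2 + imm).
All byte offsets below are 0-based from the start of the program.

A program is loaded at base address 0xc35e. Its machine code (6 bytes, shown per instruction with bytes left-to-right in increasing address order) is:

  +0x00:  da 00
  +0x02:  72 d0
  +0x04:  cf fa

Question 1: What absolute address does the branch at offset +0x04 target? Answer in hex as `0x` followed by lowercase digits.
[04] cf fa → 0xcffa
  op=0xcffa>>10=0x33 ⇒ goto (J)
  imm@[9:0]=0x3fa (s10→-6) ⇒ #-6
  target = base 0xc35e + off 0x04 + 2 + imm -6 = 0xc35e

0xc35e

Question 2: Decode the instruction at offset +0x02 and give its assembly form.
sbi x5, #80

@+02  big-endian(72 d0) = 0x72d0
  opcode bits[15:10]=0x1c: sbi/RI
  rd: (w>>7)&0x7=0x5 → x5
  imm: (w>>0)&0x7f=0x50 → #80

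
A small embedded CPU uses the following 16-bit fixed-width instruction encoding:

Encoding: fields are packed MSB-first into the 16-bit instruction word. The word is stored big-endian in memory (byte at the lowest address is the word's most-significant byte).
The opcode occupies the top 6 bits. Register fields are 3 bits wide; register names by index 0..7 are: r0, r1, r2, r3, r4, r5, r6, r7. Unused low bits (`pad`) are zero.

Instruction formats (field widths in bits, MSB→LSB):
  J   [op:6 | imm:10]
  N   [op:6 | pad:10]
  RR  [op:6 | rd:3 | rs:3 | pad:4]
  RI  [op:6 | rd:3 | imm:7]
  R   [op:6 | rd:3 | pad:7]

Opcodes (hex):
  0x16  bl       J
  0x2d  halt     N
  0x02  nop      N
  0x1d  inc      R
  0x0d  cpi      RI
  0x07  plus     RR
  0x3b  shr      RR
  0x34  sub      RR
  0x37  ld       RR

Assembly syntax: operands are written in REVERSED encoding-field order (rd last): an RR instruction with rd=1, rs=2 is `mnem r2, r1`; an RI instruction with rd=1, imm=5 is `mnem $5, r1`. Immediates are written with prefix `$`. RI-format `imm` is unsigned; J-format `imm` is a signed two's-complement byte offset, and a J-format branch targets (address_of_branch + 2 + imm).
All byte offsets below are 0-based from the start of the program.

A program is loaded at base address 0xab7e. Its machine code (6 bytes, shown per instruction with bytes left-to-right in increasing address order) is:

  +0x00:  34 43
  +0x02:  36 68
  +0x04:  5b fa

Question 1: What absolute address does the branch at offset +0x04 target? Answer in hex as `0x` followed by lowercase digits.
0xab7e

off 0x04: read 5b fa as big → 0x5bfa
  opcode bits[15:10]=0x16: bl/J
  imm@[9:0]=0x3fa (s10→-6) ⇒ $-6
  target = base 0xab7e + off 0x04 + 2 + imm -6 = 0xab7e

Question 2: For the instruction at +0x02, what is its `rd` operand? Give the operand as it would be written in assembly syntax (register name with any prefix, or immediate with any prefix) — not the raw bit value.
+0x02: 36 68 ⇒ word 0x3668 (big)
  top 6b → 0xd → cpi [RI]
  [9:7] rd=4 = r4
  [6:0] imm=104 = $104

r4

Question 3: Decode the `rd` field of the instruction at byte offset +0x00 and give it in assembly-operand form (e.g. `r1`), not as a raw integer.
r0

+0x00: 34 43 ⇒ word 0x3443 (big)
  op=0x3443>>10=0xd ⇒ cpi (RI)
  [9:7] rd=0 = r0
  [6:0] imm=67 = $67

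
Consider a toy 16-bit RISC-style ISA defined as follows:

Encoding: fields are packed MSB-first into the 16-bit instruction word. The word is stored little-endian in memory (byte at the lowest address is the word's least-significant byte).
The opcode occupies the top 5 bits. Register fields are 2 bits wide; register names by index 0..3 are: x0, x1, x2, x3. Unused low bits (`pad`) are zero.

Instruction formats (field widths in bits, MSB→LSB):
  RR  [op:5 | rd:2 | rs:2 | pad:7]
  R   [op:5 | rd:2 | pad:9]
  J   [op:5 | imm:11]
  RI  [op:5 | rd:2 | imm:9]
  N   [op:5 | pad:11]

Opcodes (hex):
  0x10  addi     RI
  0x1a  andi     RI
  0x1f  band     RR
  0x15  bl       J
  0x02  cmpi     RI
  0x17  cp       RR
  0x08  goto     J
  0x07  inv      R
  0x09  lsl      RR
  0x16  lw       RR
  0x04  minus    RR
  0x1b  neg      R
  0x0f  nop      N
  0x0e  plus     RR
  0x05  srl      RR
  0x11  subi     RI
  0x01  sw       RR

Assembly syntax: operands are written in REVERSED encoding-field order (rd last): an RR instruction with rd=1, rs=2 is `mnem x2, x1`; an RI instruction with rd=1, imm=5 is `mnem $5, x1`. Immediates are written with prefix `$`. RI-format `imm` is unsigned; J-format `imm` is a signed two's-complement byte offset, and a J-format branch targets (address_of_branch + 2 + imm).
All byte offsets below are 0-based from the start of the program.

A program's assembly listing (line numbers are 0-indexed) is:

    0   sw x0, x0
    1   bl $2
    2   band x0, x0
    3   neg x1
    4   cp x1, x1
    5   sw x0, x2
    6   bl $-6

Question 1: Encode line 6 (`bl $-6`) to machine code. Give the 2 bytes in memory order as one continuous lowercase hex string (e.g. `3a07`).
line 6 (bl): pack op=0x15:5|imm=-6:11 = 0xaffa; little→ fa af

faaf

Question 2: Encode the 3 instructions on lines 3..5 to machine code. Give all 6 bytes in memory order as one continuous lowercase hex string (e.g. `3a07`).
00da80ba000c

3. neg fields op=0x1b:5|rd=1:2|pad=0:9 → word da00h → 00 da
4. cp fields op=0x17:5|rd=1:2|rs=1:2|pad=0:7 → word ba80h → 80 ba
5. sw fields op=0x1:5|rd=2:2|rs=0:2|pad=0:7 → word 0c00h → 00 0c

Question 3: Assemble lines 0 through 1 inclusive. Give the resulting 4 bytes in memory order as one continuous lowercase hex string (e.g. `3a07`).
000802a8

line 0 (sw): pack op=0x1:5|rd=0:2|rs=0:2|pad=0:7 = 0x0800; little→ 00 08
line 1 (bl): pack op=0x15:5|imm=2:11 = 0xa802; little→ 02 a8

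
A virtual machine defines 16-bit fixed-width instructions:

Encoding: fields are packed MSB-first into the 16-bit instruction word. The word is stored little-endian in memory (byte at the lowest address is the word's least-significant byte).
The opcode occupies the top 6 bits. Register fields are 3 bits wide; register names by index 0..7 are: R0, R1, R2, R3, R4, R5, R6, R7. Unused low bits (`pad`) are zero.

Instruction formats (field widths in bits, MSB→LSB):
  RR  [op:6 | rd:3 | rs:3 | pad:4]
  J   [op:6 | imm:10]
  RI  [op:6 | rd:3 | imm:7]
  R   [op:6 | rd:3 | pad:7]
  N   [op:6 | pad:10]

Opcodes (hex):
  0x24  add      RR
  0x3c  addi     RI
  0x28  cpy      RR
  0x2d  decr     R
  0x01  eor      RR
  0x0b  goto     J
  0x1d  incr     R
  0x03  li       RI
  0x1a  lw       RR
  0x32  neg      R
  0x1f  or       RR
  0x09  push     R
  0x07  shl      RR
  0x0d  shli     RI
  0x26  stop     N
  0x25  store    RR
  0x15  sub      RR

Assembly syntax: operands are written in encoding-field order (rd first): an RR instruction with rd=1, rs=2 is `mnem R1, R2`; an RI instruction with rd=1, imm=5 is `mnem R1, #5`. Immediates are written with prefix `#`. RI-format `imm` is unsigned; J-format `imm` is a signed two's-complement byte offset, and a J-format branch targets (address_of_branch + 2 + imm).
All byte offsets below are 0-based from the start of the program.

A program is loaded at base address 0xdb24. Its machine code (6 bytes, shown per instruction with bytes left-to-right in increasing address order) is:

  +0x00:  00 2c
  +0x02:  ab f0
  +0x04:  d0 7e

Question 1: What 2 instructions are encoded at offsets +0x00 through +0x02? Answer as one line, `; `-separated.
goto #0; addi R1, #43

+0x00: 00 2c ⇒ word 0x2c00 (little)
  opcode bits[15:10]=0xb: goto/J
  imm: (w>>0)&0x3ff=0x0 → #0
+0x02: ab f0 ⇒ word 0xf0ab (little)
  opcode bits[15:10]=0x3c: addi/RI
  rd: (w>>7)&0x7=0x1 → R1
  imm: (w>>0)&0x7f=0x2b → #43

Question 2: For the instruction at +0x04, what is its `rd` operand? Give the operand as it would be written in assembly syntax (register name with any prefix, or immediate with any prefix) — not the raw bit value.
R5

off 0x04: read d0 7e as little → 0x7ed0
  opcode bits[15:10]=0x1f: or/RR
  rd@[9:7]=0x5 ⇒ R5
  rs@[6:4]=0x5 ⇒ R5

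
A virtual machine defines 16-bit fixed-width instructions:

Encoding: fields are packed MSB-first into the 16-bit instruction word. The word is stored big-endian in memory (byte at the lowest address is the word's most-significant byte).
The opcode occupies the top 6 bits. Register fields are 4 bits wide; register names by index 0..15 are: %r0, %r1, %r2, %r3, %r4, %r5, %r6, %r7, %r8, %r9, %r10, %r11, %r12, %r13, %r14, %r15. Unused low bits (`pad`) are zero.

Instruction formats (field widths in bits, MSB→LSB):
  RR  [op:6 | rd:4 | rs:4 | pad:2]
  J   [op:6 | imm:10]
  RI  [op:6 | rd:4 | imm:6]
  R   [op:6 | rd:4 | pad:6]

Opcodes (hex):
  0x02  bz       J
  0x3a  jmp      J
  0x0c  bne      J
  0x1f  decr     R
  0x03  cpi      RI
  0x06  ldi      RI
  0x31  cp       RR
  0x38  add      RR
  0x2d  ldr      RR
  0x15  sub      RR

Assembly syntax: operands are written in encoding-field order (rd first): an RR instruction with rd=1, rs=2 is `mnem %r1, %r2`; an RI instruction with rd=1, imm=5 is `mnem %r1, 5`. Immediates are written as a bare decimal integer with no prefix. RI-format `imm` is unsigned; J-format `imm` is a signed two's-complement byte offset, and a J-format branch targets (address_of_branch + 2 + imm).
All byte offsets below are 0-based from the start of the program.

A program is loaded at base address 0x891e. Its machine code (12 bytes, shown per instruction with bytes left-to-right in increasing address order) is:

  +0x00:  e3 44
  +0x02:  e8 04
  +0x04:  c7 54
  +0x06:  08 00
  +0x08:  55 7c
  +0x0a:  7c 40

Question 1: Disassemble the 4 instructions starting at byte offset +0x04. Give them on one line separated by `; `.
cp %r13, %r5; bz 0; sub %r5, %r15; decr %r1

[04] c7 54 → 0xc754
  op=0xc754>>10=0x31 ⇒ cp (RR)
  rd: (w>>6)&0xf=0xd → %r13
  rs: (w>>2)&0xf=0x5 → %r5
[06] 08 00 → 0x0800
  op=0x0800>>10=0x2 ⇒ bz (J)
  imm: (w>>0)&0x3ff=0x0 → 0
[08] 55 7c → 0x557c
  op=0x557c>>10=0x15 ⇒ sub (RR)
  rd: (w>>6)&0xf=0x5 → %r5
  rs: (w>>2)&0xf=0xf → %r15
[0a] 7c 40 → 0x7c40
  op=0x7c40>>10=0x1f ⇒ decr (R)
  rd: (w>>6)&0xf=0x1 → %r1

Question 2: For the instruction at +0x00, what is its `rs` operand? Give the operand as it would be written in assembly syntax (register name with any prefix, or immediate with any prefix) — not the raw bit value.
%r1

@+00  big-endian(e3 44) = 0xe344
  op=0xe344>>10=0x38 ⇒ add (RR)
  [9:6] rd=13 = %r13
  [5:2] rs=1 = %r1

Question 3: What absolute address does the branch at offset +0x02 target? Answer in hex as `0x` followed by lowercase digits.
0x8926

off 0x02: read e8 04 as big → 0xe804
  top 6b → 0x3a → jmp [J]
  imm: (w>>0)&0x3ff=0x4 → 4
  target = base 0x891e + off 0x02 + 2 + imm 4 = 0x8926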